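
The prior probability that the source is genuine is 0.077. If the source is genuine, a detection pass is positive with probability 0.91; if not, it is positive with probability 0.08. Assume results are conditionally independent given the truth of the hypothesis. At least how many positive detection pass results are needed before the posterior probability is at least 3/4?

2

Prior odds: 0.077 ÷ 0.923 = 77/923.
Likelihood ratio of a positive = 0.91/0.08 = 11.375.
Target odds: 0.75 ÷ 0.25 = 3.
Need (77/923) × 11.375ⁿ ≥ 3, i.e. 11.375ⁿ ≥ 2769/77.
11.375¹ = 11.375 falls short of 2769/77 but 11.375² = 129.390625 reaches it, so n = 2.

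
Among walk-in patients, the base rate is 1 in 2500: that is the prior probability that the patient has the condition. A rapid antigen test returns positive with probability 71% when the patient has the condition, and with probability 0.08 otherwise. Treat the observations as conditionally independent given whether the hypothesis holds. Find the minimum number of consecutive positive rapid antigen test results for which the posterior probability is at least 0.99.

Prior odds: 0.0004 ÷ 0.9996 = 1/2499.
Likelihood ratio of a positive result = 0.71/0.08 = 8.875.
Target posterior odds = 0.99/0.01 = 99.
Need (1/2499) × 8.875ⁿ ≥ 99, i.e. 8.875ⁿ ≥ 247401.
8.875⁵ ≈55060.7 falls short of 247401 but 8.875⁶ ≈488664 reaches it, so n = 6.

6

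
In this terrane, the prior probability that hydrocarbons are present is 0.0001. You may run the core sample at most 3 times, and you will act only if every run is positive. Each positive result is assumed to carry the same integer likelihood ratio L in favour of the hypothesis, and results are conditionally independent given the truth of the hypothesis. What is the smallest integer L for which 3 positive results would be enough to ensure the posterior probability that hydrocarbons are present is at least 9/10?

Prior odds = 0.0001/0.9999 = 1/9999.
Target odds = 0.9/0.1 = 9.
Need L³ ≥ 9 ÷ (1/9999) = 89991.
44³ = 85184 < 89991 ≤ 91125 = 45³, so L = 45.

45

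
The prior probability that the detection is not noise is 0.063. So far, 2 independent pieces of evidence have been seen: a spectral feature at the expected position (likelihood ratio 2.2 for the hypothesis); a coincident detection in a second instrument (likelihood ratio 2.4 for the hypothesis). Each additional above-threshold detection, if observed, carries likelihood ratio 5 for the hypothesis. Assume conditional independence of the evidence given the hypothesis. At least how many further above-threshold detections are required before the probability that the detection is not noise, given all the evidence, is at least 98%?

4

Prior odds = 0.063/0.937 = 63/937.
Combined Bayes factor of the evidence already in hand = 2.2 × 2.4 = 5.28.
Odds after that evidence = (63/937) × 5.28 = 8316/23425.
Target odds = 0.98/0.02 = 49.
Need 5ⁿ ≥ 49 ÷ (8316/23425) = 163975/1188.
5³ = 125 falls short of 163975/1188 but 5⁴ = 625 reaches it, so n = 4.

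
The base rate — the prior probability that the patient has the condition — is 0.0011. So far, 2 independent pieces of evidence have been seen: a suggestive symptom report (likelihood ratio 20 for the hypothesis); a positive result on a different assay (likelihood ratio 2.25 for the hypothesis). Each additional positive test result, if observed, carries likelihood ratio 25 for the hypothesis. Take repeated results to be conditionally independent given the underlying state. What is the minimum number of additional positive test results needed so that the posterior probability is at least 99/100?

Prior odds = 0.0011/0.9989 = 11/9989.
Combined Bayes factor of the evidence already in hand = 20 × 2.25 = 45.
Odds after that evidence = (11/9989) × 45 = 495/9989.
Target odds = 0.99/0.01 = 99.
Need 25ⁿ ≥ 99 ÷ (495/9989) = 1997.8.
25² = 625 falls short of 1997.8 but 25³ = 15625 reaches it, so n = 3.

3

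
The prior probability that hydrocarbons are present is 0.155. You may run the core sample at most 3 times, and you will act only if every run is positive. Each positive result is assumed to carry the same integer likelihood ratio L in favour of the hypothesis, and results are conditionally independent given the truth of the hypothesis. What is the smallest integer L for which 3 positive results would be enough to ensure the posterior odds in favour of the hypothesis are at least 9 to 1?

4

Prior odds = 0.155/0.845 = 31/169.
Target odds = 9.
Need L³ ≥ 9 ÷ (31/169) = 1521/31.
3³ = 27 < 1521/31 ≤ 64 = 4³, so L = 4.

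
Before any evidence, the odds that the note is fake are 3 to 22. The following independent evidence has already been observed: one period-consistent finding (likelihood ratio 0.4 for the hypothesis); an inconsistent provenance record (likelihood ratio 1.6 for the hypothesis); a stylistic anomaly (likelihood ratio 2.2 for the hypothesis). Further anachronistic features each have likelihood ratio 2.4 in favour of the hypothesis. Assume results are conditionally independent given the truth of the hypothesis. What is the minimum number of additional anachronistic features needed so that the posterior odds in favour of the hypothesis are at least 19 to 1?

Prior odds = 3/22.
Combined Bayes factor of the evidence already in hand = 0.4 × 1.6 × 2.2 = 1.408.
Odds after that evidence = (3/22) × 1.408 = 0.192.
Target odds = 19.
Need 2.4ⁿ ≥ 19 ÷ 0.192 = 2375/24.
2.4⁵ = 79.62624 falls short of 2375/24 but 2.4⁶ = 2985984/15625 reaches it, so n = 6.

6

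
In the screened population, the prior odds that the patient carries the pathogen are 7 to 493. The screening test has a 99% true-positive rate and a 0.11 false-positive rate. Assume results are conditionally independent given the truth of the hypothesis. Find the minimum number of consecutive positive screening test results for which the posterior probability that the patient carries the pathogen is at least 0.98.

Prior odds = 7/493.
Likelihood ratio of a positive result = 0.99/0.11 = 9.
Target odds: 0.98 ÷ 0.02 = 49.
Need (7/493) × 9ⁿ ≥ 49, i.e. 9ⁿ ≥ 3451.
9³ = 729 falls short of 3451 but 9⁴ = 6561 reaches it, so n = 4.

4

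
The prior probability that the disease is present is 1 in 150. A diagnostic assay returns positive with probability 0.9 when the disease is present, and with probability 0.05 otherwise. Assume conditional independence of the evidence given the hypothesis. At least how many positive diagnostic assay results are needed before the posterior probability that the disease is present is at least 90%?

Prior odds: (1/150) ÷ (149/150) = 1/149.
Likelihood ratio of a positive result = 0.9/0.05 = 18.
Target posterior odds = 0.9/0.1 = 9.
Need (1/149) × 18ⁿ ≥ 9, i.e. 18ⁿ ≥ 1341.
18² = 324 falls short of 1341 but 18³ = 5832 reaches it, so n = 3.

3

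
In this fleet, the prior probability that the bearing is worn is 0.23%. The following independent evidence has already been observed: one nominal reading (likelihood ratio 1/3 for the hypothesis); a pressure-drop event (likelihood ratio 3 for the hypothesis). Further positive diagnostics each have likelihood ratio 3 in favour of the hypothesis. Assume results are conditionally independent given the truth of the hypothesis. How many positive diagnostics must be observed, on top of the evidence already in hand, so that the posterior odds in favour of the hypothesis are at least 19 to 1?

9

Prior odds = 0.0023/0.9977 = 23/9977.
Combined Bayes factor of the evidence already in hand = (1/3) × 3 = 1.
Odds after that evidence = (23/9977) × 1 = 23/9977.
Target odds = 19.
Need 3ⁿ ≥ 19 ÷ (23/9977) = 189563/23.
3⁸ = 6561 falls short of 189563/23 but 3⁹ = 19683 reaches it, so n = 9.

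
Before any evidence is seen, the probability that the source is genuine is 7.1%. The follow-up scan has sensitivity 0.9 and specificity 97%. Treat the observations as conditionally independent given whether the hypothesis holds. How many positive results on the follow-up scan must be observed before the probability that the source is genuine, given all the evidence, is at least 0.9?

Prior odds = 0.071/0.929 = 71/929.
False-positive rate = 1 − 0.97 = 0.03; likelihood ratio of a positive = 0.9/0.03 = 30.
Target odds: 0.9 ÷ 0.1 = 9.
Require 30ⁿ ≥ 9 ÷ (71/929) = 8361/71.
30¹ = 30 falls short of 8361/71 but 30² = 900 reaches it, so n = 2.

2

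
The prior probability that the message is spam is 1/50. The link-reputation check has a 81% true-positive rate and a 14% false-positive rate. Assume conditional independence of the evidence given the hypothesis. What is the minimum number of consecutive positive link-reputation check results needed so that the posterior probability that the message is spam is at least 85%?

4

Prior odds = 0.02/0.98 = 1/49.
Likelihood ratio of a positive result = 0.81/0.14 = 81/14.
Target posterior odds = 0.85/0.15 = 17/3.
Require (81/14)ⁿ ≥ 17/3 ÷ (1/49) = 833/3.
(81/14)³ = 531441/2744 falls short of 833/3 but (81/14)⁴ = 43046721/38416 reaches it, so n = 4.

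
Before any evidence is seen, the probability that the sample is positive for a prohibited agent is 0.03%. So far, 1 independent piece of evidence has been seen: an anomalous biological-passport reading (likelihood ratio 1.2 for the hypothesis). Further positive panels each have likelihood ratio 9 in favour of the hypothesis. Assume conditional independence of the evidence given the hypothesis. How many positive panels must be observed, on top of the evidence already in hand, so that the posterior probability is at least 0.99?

Prior odds = 0.0003/0.9997 = 3/9997.
Bayes factor of the evidence already in hand = 1.2.
Odds after that evidence = (3/9997) × 1.2 = 18/49985.
Target odds = 0.99/0.01 = 99.
Need 9ⁿ ≥ 99 ÷ (18/49985) = 274917.5.
9⁵ = 59049 falls short of 274917.5 but 9⁶ = 531441 reaches it, so n = 6.

6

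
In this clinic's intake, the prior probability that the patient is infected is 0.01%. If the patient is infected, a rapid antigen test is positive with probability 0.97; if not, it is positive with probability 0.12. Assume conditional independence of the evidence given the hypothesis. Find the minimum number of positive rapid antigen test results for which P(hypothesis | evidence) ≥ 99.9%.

8

Prior odds: 0.0001 ÷ 0.9999 = 1/9999.
Likelihood ratio of a positive = 0.97/0.12 = 97/12.
Target odds: 0.999 ÷ 0.001 = 999.
Require (97/12)ⁿ ≥ 999 ÷ (1/9999) = 9989001.
(97/12)⁷ ≈2.25493e+06 falls short of 9989001 but (97/12)⁸ ≈1.82274e+07 reaches it, so n = 8.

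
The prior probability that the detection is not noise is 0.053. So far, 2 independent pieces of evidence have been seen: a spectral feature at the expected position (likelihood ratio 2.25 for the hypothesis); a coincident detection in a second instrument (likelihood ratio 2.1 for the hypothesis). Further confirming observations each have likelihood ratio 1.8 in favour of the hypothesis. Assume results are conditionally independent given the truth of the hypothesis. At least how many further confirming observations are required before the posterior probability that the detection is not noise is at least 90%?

Prior odds = 0.053/0.947 = 53/947.
Combined Bayes factor of the evidence already in hand = 2.25 × 2.1 = 4.725.
Odds after that evidence = (53/947) × 4.725 = 10017/37880.
Target odds = 0.9/0.1 = 9.
Need 1.8ⁿ ≥ 9 ÷ (10017/37880) = 37880/1113.
1.8⁶ = 531441/15625 falls short of 37880/1113 but 1.8⁷ = 4782969/78125 reaches it, so n = 7.

7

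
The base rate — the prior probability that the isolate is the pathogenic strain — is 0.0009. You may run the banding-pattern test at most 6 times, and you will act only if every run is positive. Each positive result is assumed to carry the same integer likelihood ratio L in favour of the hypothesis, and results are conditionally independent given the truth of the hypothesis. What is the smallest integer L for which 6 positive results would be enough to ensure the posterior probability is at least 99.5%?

8

Prior odds = 0.0009/0.9991 = 9/9991.
Target odds = 0.995/0.005 = 199.
Need L⁶ ≥ 199 ÷ (9/9991) = 1988209/9.
7⁶ = 117649 < 1988209/9 ≤ 262144 = 8⁶, so L = 8.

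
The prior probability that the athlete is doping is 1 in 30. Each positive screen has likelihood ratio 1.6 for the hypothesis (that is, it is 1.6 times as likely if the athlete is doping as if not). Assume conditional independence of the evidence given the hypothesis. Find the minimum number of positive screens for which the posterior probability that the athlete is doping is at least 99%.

Prior odds = (1/30)/(29/30) = 1/29.
Likelihood ratio per positive screen = 1.6.
Target odds: 0.99 ÷ 0.01 = 99.
Require 1.6ⁿ ≥ 99 ÷ (1/29) = 2871.
1.6¹⁶ ≈1844.67 falls short of 2871 but 1.6¹⁷ ≈2951.48 reaches it, so n = 17.

17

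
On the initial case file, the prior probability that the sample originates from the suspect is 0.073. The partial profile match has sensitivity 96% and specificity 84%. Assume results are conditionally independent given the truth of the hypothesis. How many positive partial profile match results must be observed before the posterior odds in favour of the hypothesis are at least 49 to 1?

Prior odds: 0.073 ÷ 0.927 = 73/927.
False-positive rate = 1 − 0.84 = 0.16; likelihood ratio of a positive = 0.96/0.16 = 6.
Target odds = 49.
Need (73/927) × 6ⁿ ≥ 49, i.e. 6ⁿ ≥ 45423/73.
6³ = 216 falls short of 45423/73 but 6⁴ = 1296 reaches it, so n = 4.

4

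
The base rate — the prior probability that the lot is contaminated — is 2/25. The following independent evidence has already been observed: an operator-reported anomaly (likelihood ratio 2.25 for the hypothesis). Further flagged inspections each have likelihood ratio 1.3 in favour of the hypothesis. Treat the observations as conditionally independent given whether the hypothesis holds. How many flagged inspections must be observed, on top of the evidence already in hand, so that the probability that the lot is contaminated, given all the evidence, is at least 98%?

Prior odds = 0.08/0.92 = 2/23.
Bayes factor of the evidence already in hand = 2.25.
Odds after that evidence = (2/23) × 2.25 = 9/46.
Target odds = 0.98/0.02 = 49.
Need 1.3ⁿ ≥ 49 ÷ (9/46) = 2254/9.
1.3²¹ ≈247.065 falls short of 2254/9 but 1.3²² ≈321.184 reaches it, so n = 22.

22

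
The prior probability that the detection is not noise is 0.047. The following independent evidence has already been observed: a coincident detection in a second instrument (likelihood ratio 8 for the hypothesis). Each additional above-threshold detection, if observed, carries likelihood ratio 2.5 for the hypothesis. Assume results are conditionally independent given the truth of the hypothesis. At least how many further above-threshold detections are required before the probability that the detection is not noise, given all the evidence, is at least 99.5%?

7

Prior odds = 0.047/0.953 = 47/953.
Bayes factor of the evidence already in hand = 8.
Odds after that evidence = (47/953) × 8 = 376/953.
Target odds = 0.995/0.005 = 199.
Need 2.5ⁿ ≥ 199 ÷ (376/953) = 189647/376.
2.5⁶ = 244.140625 falls short of 189647/376 but 2.5⁷ = 610.3515625 reaches it, so n = 7.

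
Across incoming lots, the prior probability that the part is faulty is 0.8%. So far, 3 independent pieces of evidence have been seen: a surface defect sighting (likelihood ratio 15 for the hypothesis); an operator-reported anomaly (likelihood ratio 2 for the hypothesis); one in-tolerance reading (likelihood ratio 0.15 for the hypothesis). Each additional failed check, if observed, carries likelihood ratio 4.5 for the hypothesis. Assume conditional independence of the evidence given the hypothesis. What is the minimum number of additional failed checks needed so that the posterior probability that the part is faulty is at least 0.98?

Prior odds = 0.008/0.992 = 1/124.
Combined Bayes factor of the evidence already in hand = 15 × 2 × 0.15 = 4.5.
Odds after that evidence = (1/124) × 4.5 = 9/248.
Target odds = 0.98/0.02 = 49.
Need 4.5ⁿ ≥ 49 ÷ (9/248) = 12152/9.
4.5⁴ = 410.0625 falls short of 12152/9 but 4.5⁵ = 1845.28125 reaches it, so n = 5.

5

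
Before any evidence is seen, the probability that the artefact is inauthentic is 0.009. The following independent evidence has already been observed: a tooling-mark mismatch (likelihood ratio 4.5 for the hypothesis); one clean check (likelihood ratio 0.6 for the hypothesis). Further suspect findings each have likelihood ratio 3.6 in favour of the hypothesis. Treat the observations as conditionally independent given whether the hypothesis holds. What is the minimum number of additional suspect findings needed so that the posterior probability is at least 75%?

Prior odds = 0.009/0.991 = 9/991.
Combined Bayes factor of the evidence already in hand = 4.5 × 0.6 = 2.7.
Odds after that evidence = (9/991) × 2.7 = 243/9910.
Target odds = 0.75/0.25 = 3.
Need 3.6ⁿ ≥ 3 ÷ (243/9910) = 9910/81.
3.6³ = 46.656 falls short of 9910/81 but 3.6⁴ = 167.9616 reaches it, so n = 4.

4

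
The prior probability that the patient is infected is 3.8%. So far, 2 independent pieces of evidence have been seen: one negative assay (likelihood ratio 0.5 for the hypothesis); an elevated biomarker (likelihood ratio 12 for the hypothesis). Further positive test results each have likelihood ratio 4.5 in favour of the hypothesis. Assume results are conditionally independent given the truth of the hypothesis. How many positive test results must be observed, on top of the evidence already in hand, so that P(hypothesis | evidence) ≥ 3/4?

2

Prior odds = 0.038/0.962 = 19/481.
Combined Bayes factor of the evidence already in hand = 0.5 × 12 = 6.
Odds after that evidence = (19/481) × 6 = 114/481.
Target odds = 0.75/0.25 = 3.
Need 4.5ⁿ ≥ 3 ÷ (114/481) = 481/38.
4.5¹ = 4.5 falls short of 481/38 but 4.5² = 20.25 reaches it, so n = 2.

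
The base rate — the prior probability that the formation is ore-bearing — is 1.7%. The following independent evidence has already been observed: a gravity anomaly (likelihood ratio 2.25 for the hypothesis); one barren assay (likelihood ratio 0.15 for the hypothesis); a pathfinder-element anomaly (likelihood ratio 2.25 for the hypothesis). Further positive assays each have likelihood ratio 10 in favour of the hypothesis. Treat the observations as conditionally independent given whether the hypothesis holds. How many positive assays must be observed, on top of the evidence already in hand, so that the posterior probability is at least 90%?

3

Prior odds = 0.017/0.983 = 17/983.
Combined Bayes factor of the evidence already in hand = 2.25 × 0.15 × 2.25 = 0.759375.
Odds after that evidence = (17/983) × 0.759375 = 4131/314560.
Target odds = 0.9/0.1 = 9.
Need 10ⁿ ≥ 9 ÷ (4131/314560) = 314560/459.
10² = 100 falls short of 314560/459 but 10³ = 1000 reaches it, so n = 3.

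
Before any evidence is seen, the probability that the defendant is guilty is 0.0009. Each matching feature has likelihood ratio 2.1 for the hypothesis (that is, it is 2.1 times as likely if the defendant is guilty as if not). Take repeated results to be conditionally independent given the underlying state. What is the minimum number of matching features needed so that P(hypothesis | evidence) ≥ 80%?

Prior odds = 0.0009/0.9991 = 9/9991.
Likelihood ratio per matching feature = 2.1.
Target odds: 0.8 ÷ 0.2 = 4.
Need (9/9991) × 2.1ⁿ ≥ 4, i.e. 2.1ⁿ ≥ 39964/9.
2.1¹¹ ≈3502.78 falls short of 39964/9 but 2.1¹² ≈7355.83 reaches it, so n = 12.

12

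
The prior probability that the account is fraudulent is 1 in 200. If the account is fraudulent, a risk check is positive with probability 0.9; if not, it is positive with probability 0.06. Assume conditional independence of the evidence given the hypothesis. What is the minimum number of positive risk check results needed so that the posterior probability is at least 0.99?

Prior odds: 0.005 ÷ 0.995 = 1/199.
Likelihood ratio of a positive = 0.9/0.06 = 15.
Target posterior odds = 0.99/0.01 = 99.
Need (1/199) × 15ⁿ ≥ 99, i.e. 15ⁿ ≥ 19701.
15³ = 3375 falls short of 19701 but 15⁴ = 50625 reaches it, so n = 4.

4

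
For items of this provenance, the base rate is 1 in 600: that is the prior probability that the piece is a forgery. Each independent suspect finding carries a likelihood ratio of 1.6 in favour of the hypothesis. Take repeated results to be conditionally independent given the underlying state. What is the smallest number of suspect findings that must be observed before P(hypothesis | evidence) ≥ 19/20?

Prior odds = (1/600)/(599/600) = 1/599.
Likelihood ratio per suspect finding = 1.6.
Target posterior odds = 0.95/0.05 = 19.
Need (1/599) × 1.6ⁿ ≥ 19, i.e. 1.6ⁿ ≥ 11381.
1.6¹⁹ ≈7555.79 falls short of 11381 but 1.6²⁰ ≈12089.3 reaches it, so n = 20.

20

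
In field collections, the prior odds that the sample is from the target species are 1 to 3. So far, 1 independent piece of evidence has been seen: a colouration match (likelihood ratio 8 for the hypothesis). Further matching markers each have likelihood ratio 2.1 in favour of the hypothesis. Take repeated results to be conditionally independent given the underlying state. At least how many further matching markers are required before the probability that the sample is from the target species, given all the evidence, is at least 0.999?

Prior odds = 1/3.
Bayes factor of the evidence already in hand = 8.
Odds after that evidence = (1/3) × 8 = 8/3.
Target odds = 0.999/0.001 = 999.
Need 2.1ⁿ ≥ 999 ÷ (8/3) = 374.625.
2.1⁷ ≈180.109 falls short of 374.625 but 2.1⁸ ≈378.229 reaches it, so n = 8.

8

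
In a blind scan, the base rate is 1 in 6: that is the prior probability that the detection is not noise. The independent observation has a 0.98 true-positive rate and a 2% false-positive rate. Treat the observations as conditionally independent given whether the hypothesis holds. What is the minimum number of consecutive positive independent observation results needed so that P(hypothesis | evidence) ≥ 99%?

Prior odds: (1/6) ÷ (5/6) = 0.2.
Likelihood ratio of a positive result = 0.98/0.02 = 49.
Target posterior odds = 0.99/0.01 = 99.
Require 49ⁿ ≥ 99 ÷ 0.2 = 495.
49¹ = 49 falls short of 495 but 49² = 2401 reaches it, so n = 2.

2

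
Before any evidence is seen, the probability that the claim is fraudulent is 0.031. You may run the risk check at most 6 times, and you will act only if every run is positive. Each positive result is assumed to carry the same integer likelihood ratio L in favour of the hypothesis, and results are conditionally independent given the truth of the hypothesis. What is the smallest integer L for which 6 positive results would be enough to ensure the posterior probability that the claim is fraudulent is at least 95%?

3

Prior odds = 0.031/0.969 = 31/969.
Target odds = 0.95/0.05 = 19.
Need L⁶ ≥ 19 ÷ (31/969) = 18411/31.
2⁶ = 64 < 18411/31 ≤ 729 = 3⁶, so L = 3.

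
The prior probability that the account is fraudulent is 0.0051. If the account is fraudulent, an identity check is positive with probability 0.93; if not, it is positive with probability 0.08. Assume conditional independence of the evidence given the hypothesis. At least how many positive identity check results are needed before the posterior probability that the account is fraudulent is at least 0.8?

Prior odds = 0.0051/0.9949 = 51/9949.
Likelihood ratio of a positive = 0.93/0.08 = 11.625.
Target posterior odds = 0.8/0.2 = 4.
Need (51/9949) × 11.625ⁿ ≥ 4, i.e. 11.625ⁿ ≥ 39796/51.
11.625² = 135.140625 falls short of 39796/51 but 11.625³ = 804357/512 reaches it, so n = 3.

3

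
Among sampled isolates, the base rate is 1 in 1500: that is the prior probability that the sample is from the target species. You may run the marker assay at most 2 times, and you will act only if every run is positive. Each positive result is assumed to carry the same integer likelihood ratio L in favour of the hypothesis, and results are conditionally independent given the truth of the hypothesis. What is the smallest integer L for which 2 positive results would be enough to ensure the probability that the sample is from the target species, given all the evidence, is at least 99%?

386

Prior odds = (1/1500)/(1499/1500) = 1/1499.
Target odds = 0.99/0.01 = 99.
Need L² ≥ 99 ÷ (1/1499) = 148401.
385² = 148225 < 148401 ≤ 148996 = 386², so L = 386.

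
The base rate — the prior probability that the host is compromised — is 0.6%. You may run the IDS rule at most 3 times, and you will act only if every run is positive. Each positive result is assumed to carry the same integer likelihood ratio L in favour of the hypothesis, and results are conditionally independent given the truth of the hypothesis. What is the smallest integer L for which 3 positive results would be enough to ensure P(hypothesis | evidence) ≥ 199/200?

33

Prior odds = 0.006/0.994 = 3/497.
Target odds = 0.995/0.005 = 199.
Need L³ ≥ 199 ÷ (3/497) = 98903/3.
32³ = 32768 < 98903/3 ≤ 35937 = 33³, so L = 33.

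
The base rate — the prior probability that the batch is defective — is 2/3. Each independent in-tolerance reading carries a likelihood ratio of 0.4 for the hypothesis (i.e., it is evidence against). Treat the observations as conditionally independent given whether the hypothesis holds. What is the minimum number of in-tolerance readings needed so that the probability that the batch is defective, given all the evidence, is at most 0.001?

Prior odds = (2/3)/(1/3) = 2.
Likelihood ratio per in-tolerance reading = 0.4.
Target posterior odds = 0.001/0.999 = 1/999.
Require 0.4ⁿ ≤ 1/999 ÷ 2 = 1/1998.
0.4⁸ = 256/390625 is still above 1/1998 but 0.4⁹ = 512/1953125 is at or below it, so n = 9.

9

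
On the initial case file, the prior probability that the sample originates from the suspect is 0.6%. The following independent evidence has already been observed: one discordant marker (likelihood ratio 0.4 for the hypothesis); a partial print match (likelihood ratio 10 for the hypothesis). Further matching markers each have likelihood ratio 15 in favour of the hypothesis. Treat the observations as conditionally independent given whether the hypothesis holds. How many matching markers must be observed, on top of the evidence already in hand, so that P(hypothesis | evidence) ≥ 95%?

3

Prior odds = 0.006/0.994 = 3/497.
Combined Bayes factor of the evidence already in hand = 0.4 × 10 = 4.
Odds after that evidence = (3/497) × 4 = 12/497.
Target odds = 0.95/0.05 = 19.
Need 15ⁿ ≥ 19 ÷ (12/497) = 9443/12.
15² = 225 falls short of 9443/12 but 15³ = 3375 reaches it, so n = 3.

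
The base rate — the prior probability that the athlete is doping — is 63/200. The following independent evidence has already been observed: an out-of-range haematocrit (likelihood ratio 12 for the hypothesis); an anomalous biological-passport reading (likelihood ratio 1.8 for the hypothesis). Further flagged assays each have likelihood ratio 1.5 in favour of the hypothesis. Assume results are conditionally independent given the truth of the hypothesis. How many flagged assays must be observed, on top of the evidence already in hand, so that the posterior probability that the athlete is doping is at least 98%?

Prior odds = 0.315/0.685 = 63/137.
Combined Bayes factor of the evidence already in hand = 12 × 1.8 = 21.6.
Odds after that evidence = (63/137) × 21.6 = 6804/685.
Target odds = 0.98/0.02 = 49.
Need 1.5ⁿ ≥ 49 ÷ (6804/685) = 4795/972.
1.5³ = 3.375 falls short of 4795/972 but 1.5⁴ = 5.0625 reaches it, so n = 4.

4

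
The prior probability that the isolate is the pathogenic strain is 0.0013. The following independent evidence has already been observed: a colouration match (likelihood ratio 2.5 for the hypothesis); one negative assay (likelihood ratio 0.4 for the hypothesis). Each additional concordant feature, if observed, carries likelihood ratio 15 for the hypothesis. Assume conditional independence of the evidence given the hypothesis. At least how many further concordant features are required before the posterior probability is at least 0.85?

4

Prior odds = 0.0013/0.9987 = 13/9987.
Combined Bayes factor of the evidence already in hand = 2.5 × 0.4 = 1.
Odds after that evidence = (13/9987) × 1 = 13/9987.
Target odds = 0.85/0.15 = 17/3.
Need 15ⁿ ≥ 17/3 ÷ (13/9987) = 56593/13.
15³ = 3375 falls short of 56593/13 but 15⁴ = 50625 reaches it, so n = 4.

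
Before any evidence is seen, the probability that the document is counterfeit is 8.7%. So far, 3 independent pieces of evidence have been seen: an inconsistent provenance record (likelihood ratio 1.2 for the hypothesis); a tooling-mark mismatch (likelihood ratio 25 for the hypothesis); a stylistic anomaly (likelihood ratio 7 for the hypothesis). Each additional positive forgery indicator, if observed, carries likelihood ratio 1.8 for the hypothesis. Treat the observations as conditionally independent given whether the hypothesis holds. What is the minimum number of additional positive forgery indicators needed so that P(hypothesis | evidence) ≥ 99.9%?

7

Prior odds = 0.087/0.913 = 87/913.
Combined Bayes factor of the evidence already in hand = 1.2 × 25 × 7 = 210.
Odds after that evidence = (87/913) × 210 = 18270/913.
Target odds = 0.999/0.001 = 999.
Need 1.8ⁿ ≥ 999 ÷ (18270/913) = 101343/2030.
1.8⁶ = 531441/15625 falls short of 101343/2030 but 1.8⁷ = 4782969/78125 reaches it, so n = 7.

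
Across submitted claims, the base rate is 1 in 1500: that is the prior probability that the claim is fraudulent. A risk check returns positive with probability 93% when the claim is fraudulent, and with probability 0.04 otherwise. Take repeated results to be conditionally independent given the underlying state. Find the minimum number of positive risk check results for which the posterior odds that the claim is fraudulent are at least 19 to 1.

4

Prior odds = (1/1500)/(1499/1500) = 1/1499.
Likelihood ratio of a positive result = 0.93/0.04 = 23.25.
Target odds = 19.
Require 23.25ⁿ ≥ 19 ÷ (1/1499) = 28481.
23.25³ = 804357/64 falls short of 28481 but 23.25⁴ = 74805201/256 reaches it, so n = 4.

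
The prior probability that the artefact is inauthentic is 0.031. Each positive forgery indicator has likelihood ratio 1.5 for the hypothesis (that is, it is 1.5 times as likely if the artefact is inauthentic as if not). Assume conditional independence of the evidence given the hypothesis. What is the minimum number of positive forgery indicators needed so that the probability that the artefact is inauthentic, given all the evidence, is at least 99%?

20

Prior odds: 0.031 ÷ 0.969 = 31/969.
Likelihood ratio per positive forgery indicator = 1.5.
Target posterior odds = 0.99/0.01 = 99.
Require 1.5ⁿ ≥ 99 ÷ (31/969) = 95931/31.
1.5¹⁹ ≈2216.84 falls short of 95931/31 but 1.5²⁰ ≈3325.26 reaches it, so n = 20.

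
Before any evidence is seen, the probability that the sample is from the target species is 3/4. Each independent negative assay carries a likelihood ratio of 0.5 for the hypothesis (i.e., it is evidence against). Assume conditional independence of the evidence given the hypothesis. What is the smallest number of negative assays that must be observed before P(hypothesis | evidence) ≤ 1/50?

8

Prior odds: 0.75 ÷ 0.25 = 3.
Likelihood ratio per negative assay = 0.5.
Target odds: 0.02 ÷ 0.98 = 1/49.
Need 3 × 0.5ⁿ ≤ 1/49, i.e. 0.5ⁿ ≤ 1/147.
0.5⁷ = 0.0078125 is still above 1/147 but 0.5⁸ = 0.00390625 is at or below it, so n = 8.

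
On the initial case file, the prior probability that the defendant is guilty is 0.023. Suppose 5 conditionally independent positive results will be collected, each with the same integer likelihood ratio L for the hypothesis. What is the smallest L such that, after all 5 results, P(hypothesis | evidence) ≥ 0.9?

Prior odds = 0.023/0.977 = 23/977.
Target odds = 0.9/0.1 = 9.
Need L⁵ ≥ 9 ÷ (23/977) = 8793/23.
3⁵ = 243 < 8793/23 ≤ 1024 = 4⁵, so L = 4.

4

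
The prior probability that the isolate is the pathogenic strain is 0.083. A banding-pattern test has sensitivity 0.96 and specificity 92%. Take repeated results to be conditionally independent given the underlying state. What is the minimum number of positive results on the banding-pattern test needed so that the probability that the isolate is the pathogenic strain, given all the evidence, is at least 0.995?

Prior odds: 0.083 ÷ 0.917 = 83/917.
False-positive rate = 1 − 0.92 = 0.08; likelihood ratio of a positive = 0.96/0.08 = 12.
Target posterior odds = 0.995/0.005 = 199.
Need (83/917) × 12ⁿ ≥ 199, i.e. 12ⁿ ≥ 182483/83.
12³ = 1728 falls short of 182483/83 but 12⁴ = 20736 reaches it, so n = 4.

4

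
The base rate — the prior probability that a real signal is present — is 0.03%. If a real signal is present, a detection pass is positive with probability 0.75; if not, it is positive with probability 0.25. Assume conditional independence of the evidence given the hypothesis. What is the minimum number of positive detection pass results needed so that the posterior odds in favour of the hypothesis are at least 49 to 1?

11

Prior odds: 0.0003 ÷ 0.9997 = 3/9997.
Likelihood ratio of a positive = 0.75/0.25 = 3.
Target odds = 49.
Require 3ⁿ ≥ 49 ÷ (3/9997) = 489853/3.
3¹⁰ = 59049 falls short of 489853/3 but 3¹¹ = 177147 reaches it, so n = 11.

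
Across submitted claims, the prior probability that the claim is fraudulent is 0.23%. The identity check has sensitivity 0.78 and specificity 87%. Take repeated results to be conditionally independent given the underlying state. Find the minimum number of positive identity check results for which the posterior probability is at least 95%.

Prior odds: 0.0023 ÷ 0.9977 = 23/9977.
False-positive rate = 1 − 0.87 = 0.13; likelihood ratio of a positive = 0.78/0.13 = 6.
Target posterior odds = 0.95/0.05 = 19.
Need (23/9977) × 6ⁿ ≥ 19, i.e. 6ⁿ ≥ 189563/23.
6⁵ = 7776 falls short of 189563/23 but 6⁶ = 46656 reaches it, so n = 6.

6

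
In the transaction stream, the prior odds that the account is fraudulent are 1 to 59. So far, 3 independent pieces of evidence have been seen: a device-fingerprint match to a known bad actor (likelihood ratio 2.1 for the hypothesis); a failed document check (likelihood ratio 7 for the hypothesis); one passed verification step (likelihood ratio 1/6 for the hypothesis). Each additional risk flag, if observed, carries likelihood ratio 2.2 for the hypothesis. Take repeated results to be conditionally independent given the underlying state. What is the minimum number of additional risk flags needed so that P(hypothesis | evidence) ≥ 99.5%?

Prior odds = 1/59.
Combined Bayes factor of the evidence already in hand = 2.1 × 7 × (1/6) = 2.45.
Odds after that evidence = (1/59) × 2.45 = 49/1180.
Target odds = 0.995/0.005 = 199.
Need 2.2ⁿ ≥ 199 ÷ (49/1180) = 234820/49.
2.2¹⁰ ≈2655.99 falls short of 234820/49 but 2.2¹¹ ≈5843.18 reaches it, so n = 11.

11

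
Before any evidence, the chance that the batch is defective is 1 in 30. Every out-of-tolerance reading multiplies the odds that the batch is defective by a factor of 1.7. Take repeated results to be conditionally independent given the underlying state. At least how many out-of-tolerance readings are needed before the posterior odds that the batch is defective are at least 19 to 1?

12

Prior odds: (1/30) ÷ (29/30) = 1/29.
Likelihood ratio per out-of-tolerance reading = 1.7.
Target odds = 19.
Need (1/29) × 1.7ⁿ ≥ 19, i.e. 1.7ⁿ ≥ 551.
1.7¹¹ ≈342.719 falls short of 551 but 1.7¹² ≈582.622 reaches it, so n = 12.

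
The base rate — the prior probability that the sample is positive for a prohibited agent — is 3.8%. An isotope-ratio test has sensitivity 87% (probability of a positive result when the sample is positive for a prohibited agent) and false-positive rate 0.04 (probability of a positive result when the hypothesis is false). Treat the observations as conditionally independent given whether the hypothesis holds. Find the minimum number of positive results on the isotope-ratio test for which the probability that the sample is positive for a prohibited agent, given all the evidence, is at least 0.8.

2

Prior odds: 0.038 ÷ 0.962 = 19/481.
Likelihood ratio of a positive result = 0.87/0.04 = 21.75.
Target posterior odds = 0.8/0.2 = 4.
Require 21.75ⁿ ≥ 4 ÷ (19/481) = 1924/19.
21.75¹ = 21.75 falls short of 1924/19 but 21.75² = 473.0625 reaches it, so n = 2.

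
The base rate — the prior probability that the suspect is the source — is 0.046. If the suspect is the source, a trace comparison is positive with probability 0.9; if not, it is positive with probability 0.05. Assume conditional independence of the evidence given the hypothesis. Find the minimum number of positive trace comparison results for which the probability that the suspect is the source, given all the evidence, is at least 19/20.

3

Prior odds = 0.046/0.954 = 23/477.
Likelihood ratio of a positive = 0.9/0.05 = 18.
Target posterior odds = 0.95/0.05 = 19.
Require 18ⁿ ≥ 19 ÷ (23/477) = 9063/23.
18² = 324 falls short of 9063/23 but 18³ = 5832 reaches it, so n = 3.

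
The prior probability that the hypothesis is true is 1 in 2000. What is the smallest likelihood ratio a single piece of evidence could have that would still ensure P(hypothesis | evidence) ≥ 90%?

17991

Prior odds = 0.0005/0.9995 = 1/1999.
Target odds = 0.9/0.1 = 9.
Required Bayes factor = 9 ÷ (1/1999) = 17991.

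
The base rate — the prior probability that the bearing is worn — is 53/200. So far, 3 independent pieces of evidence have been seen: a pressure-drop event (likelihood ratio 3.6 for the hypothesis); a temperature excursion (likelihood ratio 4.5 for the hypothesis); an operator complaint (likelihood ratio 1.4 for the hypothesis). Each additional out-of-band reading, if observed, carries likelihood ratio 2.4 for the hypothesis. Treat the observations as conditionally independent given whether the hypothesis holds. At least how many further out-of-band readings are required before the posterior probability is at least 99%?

3

Prior odds = 0.265/0.735 = 53/147.
Combined Bayes factor of the evidence already in hand = 3.6 × 4.5 × 1.4 = 22.68.
Odds after that evidence = (53/147) × 22.68 = 1431/175.
Target odds = 0.99/0.01 = 99.
Need 2.4ⁿ ≥ 99 ÷ (1431/175) = 1925/159.
2.4² = 5.76 falls short of 1925/159 but 2.4³ = 13.824 reaches it, so n = 3.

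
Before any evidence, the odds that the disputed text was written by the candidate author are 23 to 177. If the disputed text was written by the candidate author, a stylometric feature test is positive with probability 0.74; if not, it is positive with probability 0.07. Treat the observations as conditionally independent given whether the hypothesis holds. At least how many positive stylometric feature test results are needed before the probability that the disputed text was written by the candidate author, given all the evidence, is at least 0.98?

Prior odds = 23/177.
Likelihood ratio of a positive = 0.74/0.07 = 74/7.
Target odds: 0.98 ÷ 0.02 = 49.
Need (23/177) × (74/7)ⁿ ≥ 49, i.e. (74/7)ⁿ ≥ 8673/23.
(74/7)² = 5476/49 falls short of 8673/23 but (74/7)³ = 405224/343 reaches it, so n = 3.

3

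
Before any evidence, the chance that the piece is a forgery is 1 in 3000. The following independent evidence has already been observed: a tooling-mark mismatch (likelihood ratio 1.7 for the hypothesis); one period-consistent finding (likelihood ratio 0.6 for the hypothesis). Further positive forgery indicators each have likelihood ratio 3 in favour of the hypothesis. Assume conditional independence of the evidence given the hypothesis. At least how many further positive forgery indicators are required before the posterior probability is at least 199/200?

Prior odds = (1/3000)/(2999/3000) = 1/2999.
Combined Bayes factor of the evidence already in hand = 1.7 × 0.6 = 1.02.
Odds after that evidence = (1/2999) × 1.02 = 51/149950.
Target odds = 0.995/0.005 = 199.
Need 3ⁿ ≥ 199 ÷ (51/149950) = 29840050/51.
3¹² = 531441 falls short of 29840050/51 but 3¹³ = 1594323 reaches it, so n = 13.

13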